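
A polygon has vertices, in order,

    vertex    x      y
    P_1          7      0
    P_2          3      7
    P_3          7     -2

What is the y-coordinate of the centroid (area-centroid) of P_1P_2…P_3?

Apply the surveyor's formula. First the cross-terms c_i = x_i·y_{i+1} − x_{i+1}·y_i:
  49, -55, 14  ⇒  2A = 8, A = 4.
Then Σ (y_i + y_{i+1})·c_i = 40, so ȳ = 40 / (6·4) = 5/3.

5/3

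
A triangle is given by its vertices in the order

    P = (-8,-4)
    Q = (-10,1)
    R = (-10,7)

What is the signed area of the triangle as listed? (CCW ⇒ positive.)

Cross-terms: -48, -60, 96  ⇒  Σ = -12
Signed area = Σ/2 = -6 (negative ⇒ clockwise traversal).

-6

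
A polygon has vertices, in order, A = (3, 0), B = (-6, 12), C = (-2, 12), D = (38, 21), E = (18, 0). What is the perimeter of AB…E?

104

|AB| = √((-9)² + (12)²) = √225 = 15
|BC| = √((4)² + (0)²) = √16 = 4
|CD| = √((40)² + (9)²) = √1681 = 41
|DE| = √((-20)² + (-21)²) = √841 = 29
|EA| = √((-15)² + (0)²) = √225 = 15
Perimeter = 15 + 4 + 41 + 29 + 15 = 104.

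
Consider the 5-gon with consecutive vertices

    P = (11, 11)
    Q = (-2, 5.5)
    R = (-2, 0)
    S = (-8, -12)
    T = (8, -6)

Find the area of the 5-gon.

207.75

P→Q: (11)(5.5) − (-2)(11) = 82.5
Q→R: (-2)(0) − (-2)(5.5) = 11
R→S: (-2)(-12) − (-8)(0) = 24
S→T: (-8)(-6) − (8)(-12) = 144
T→P: (8)(11) − (11)(-6) = 154
Σ = 415.5
Area = |Σ|/2 = 207.75.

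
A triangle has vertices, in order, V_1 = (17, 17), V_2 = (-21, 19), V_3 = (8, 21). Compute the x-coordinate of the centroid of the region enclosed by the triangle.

4/3

Apply the shoelace (surveyor's) formula. First the cross-terms c_i = x_i·y_{i+1} − x_{i+1}·y_i:
  680, -593, -221  ⇒  2A = -134, A = -67.
Then Σ (x_i + x_{i+1})·c_i = -536, so x̄ = -536 / (6·(-67)) = 4/3.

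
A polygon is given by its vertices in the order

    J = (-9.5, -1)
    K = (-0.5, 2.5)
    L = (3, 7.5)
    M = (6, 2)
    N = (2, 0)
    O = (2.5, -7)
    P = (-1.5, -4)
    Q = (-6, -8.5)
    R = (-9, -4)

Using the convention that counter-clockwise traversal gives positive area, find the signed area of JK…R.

Apply Gauss's area formula: 2A = Σ (x_i·y_{i+1} − x_{i+1}·y_i), indices taken mod 9.
Σ = (-24.25) + (-11.25) + (-39) + (-4) + (-14) + (-20.5) + (-11.25) + (-52.5) + (-29) = -205.75
Signed area = Σ/2 = -102.875 (negative ⇒ clockwise traversal).

-102.875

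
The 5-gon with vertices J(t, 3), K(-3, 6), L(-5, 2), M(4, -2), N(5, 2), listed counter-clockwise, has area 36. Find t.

1

The doubled signed area Σ (x_i y_{i+1} − x_{i+1} y_i) is linear in t.
With t=0 it equals 68; the coefficient of t is 4 (from the two edges through J).
So 4·t + 68 = 2·36 = 72 ⇒ t = 1.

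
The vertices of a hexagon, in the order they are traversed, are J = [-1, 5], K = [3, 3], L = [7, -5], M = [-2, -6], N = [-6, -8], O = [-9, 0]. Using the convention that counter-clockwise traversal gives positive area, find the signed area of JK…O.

J→K: (-1)(3) − (3)(5) = -18
K→L: (3)(-5) − (7)(3) = -36
L→M: (7)(-6) − (-2)(-5) = -52
M→N: (-2)(-8) − (-6)(-6) = -20
N→O: (-6)(0) − (-9)(-8) = -72
O→J: (-9)(5) − (-1)(0) = -45
Σ = -243
Signed area = Σ/2 = -121.5 (negative ⇒ clockwise traversal).

-121.5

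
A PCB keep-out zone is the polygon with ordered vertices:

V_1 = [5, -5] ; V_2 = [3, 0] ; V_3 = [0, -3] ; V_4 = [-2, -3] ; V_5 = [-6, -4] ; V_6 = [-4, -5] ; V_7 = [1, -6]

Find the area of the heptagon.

29

Apply the shoelace (surveyor's) formula: 2A = Σ (x_i·y_{i+1} − x_{i+1}·y_i), indices taken mod 7.
V_1→V_2: (5)(0) − (3)(-5) = 15
V_2→V_3: (3)(-3) − (0)(0) = -9
V_3→V_4: (0)(-3) − (-2)(-3) = -6
V_4→V_5: (-2)(-4) − (-6)(-3) = -10
V_5→V_6: (-6)(-5) − (-4)(-4) = 14
V_6→V_7: (-4)(-6) − (1)(-5) = 29
V_7→V_1: (1)(-5) − (5)(-6) = 25
Σ = 58
Area = |Σ|/2 = 29.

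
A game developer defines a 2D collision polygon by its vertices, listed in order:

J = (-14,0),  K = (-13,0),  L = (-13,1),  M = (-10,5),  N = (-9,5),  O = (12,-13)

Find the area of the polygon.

Apply the surveyor's formula: 2A = Σ (x_i·y_{i+1} − x_{i+1}·y_i), indices taken mod 6.
Σ = (0) + (-13) + (-55) + (-5) + (57) + (-182) = -198
Area = |Σ|/2 = 99.

99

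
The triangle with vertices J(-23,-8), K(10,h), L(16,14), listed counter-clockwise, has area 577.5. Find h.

The doubled signed area Σ (x_i y_{i+1} − x_{i+1} y_i) is linear in h.
With h=0 it equals 414; the coefficient of h is -39 (from the two edges through K).
So -39·h + 414 = 2·577.5 = 1155 ⇒ h = -19.

-19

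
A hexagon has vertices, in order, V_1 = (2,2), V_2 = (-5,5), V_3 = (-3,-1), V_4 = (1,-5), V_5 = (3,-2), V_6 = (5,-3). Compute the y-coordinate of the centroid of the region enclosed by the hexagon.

Apply the shoelace (surveyor's) formula. First the cross-terms c_i = x_i·y_{i+1} − x_{i+1}·y_i:
  20, 20, 16, 13, 1, 16  ⇒  2A = 86, A = 43.
Then Σ (y_i + y_{i+1})·c_i = 12, so ȳ = 12 / (6·43) = 2/43.

2/43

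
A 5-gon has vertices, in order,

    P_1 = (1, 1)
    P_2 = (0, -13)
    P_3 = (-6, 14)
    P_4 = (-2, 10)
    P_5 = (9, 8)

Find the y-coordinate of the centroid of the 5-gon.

Apply Gauss's area formula. First the cross-terms c_i = x_i·y_{i+1} − x_{i+1}·y_i:
  -13, -78, -32, -106, 1  ⇒  2A = -228, A = -114.
Then Σ (y_i + y_{i+1})·c_i = -2589, so ȳ = -2589 / (6·(-114)) = 863/228.

863/228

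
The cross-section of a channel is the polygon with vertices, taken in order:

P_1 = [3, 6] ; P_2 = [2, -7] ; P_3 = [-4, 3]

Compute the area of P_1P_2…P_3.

44

Σ = (-33) + (-22) + (-33) = -88
Area = |Σ|/2 = 44.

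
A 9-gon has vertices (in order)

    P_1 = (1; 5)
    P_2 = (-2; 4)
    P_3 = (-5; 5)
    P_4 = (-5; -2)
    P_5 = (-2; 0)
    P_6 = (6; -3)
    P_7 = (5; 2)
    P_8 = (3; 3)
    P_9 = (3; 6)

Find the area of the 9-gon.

Apply the surveyor's formula: 2A = Σ (x_i·y_{i+1} − x_{i+1}·y_i), indices taken mod 9.
Σ = (14) + (10) + (35) + (-4) + (6) + (27) + (9) + (9) + (9) = 115
Area = |Σ|/2 = 57.5.

57.5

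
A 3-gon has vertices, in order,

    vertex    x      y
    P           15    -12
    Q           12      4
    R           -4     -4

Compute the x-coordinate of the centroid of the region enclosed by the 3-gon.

23/3

Apply the shoelace formula. First the cross-terms c_i = x_i·y_{i+1} − x_{i+1}·y_i:
  204, -32, 108  ⇒  2A = 280, A = 140.
Then Σ (x_i + x_{i+1})·c_i = 6440, so x̄ = 6440 / (6·140) = 23/3.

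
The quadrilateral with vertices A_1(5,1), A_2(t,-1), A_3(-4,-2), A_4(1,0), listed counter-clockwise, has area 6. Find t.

The doubled signed area Σ (x_i y_{i+1} − x_{i+1} y_i) is linear in t.
With t=0 it equals -6; the coefficient of t is -3 (from the two edges through A_2).
So -3·t + -6 = 2·6 = 12 ⇒ t = -6.

-6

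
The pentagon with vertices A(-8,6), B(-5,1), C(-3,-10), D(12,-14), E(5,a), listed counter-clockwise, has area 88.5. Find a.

-8

The doubled signed area Σ (x_i y_{i+1} − x_{i+1} y_i) is linear in a.
With a=0 it equals 337; the coefficient of a is 20 (from the two edges through E).
So 20·a + 337 = 2·88.5 = 177 ⇒ a = -8.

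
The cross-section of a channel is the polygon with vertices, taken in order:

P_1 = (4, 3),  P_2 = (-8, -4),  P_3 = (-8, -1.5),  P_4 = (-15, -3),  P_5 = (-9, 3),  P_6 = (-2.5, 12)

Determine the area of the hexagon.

Σ = (8) + (-20) + (1.5) + (-72) + (-100.5) + (-55.5) = -238.5
Area = |Σ|/2 = 119.25.

119.25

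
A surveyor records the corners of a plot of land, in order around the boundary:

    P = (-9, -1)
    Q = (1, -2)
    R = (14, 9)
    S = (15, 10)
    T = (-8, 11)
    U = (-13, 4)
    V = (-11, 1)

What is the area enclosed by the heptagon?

234

Apply the surveyor's formula: 2A = Σ (x_i·y_{i+1} − x_{i+1}·y_i), indices taken mod 7.
Σ = (19) + (37) + (5) + (245) + (111) + (31) + (20) = 468
Area = |Σ|/2 = 234.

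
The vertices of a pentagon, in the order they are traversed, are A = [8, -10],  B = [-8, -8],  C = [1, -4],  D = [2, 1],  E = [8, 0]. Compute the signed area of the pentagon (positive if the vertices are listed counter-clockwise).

Apply the shoelace (surveyor's) formula: 2A = Σ (x_i·y_{i+1} − x_{i+1}·y_i), indices taken mod 5.
Σ = (-144) + (40) + (9) + (-8) + (-80) = -183
Signed area = Σ/2 = -91.5 (negative ⇒ clockwise traversal).

-91.5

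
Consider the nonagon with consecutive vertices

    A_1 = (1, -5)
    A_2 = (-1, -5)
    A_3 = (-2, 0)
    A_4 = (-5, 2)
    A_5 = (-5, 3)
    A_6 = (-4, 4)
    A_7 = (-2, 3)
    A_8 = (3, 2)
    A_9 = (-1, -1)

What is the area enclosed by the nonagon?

24.5

Apply the shoelace formula: 2A = Σ (x_i·y_{i+1} − x_{i+1}·y_i), indices taken mod 9.
Σ = (-10) + (-10) + (-4) + (-5) + (-8) + (-4) + (-13) + (-1) + (6) = -49
Area = |Σ|/2 = 24.5.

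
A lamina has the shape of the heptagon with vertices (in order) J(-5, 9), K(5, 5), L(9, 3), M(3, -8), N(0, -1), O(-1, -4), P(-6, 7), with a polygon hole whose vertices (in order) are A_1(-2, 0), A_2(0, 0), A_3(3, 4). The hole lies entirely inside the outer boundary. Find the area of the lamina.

Outer boundary:
Apply Gauss's area formula: 2A = Σ (x_i·y_{i+1} − x_{i+1}·y_i), indices taken mod 7.
Σ = (-70) + (-30) + (-81) + (-3) + (-1) + (-31) + (-19) = -235
Area = |Σ|/2 = 117.5.
Hole:
Σ = (0) + (0) + (8) = 8
Area = |Σ|/2 = 4.
Net area = 117.5 − 4 = 113.5.

113.5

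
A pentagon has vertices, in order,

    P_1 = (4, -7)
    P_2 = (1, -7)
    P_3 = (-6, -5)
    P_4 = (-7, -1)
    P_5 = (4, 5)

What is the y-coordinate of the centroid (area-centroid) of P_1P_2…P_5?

Apply Gauss's area formula. First the cross-terms c_i = x_i·y_{i+1} − x_{i+1}·y_i:
  -21, -47, -29, -31, -48  ⇒  2A = -176, A = -88.
Then Σ (y_i + y_{i+1})·c_i = 1004, so ȳ = 1004 / (6·(-88)) = -251/132.

-251/132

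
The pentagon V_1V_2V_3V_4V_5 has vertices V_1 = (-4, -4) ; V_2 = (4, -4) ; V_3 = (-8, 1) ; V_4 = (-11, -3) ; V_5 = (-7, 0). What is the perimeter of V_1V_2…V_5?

36

|V_1V_2| = √((8)² + (0)²) = √64 = 8
|V_2V_3| = √((-12)² + (5)²) = √169 = 13
|V_3V_4| = √((-3)² + (-4)²) = √25 = 5
|V_4V_5| = √((4)² + (3)²) = √25 = 5
|V_5V_1| = √((3)² + (-4)²) = √25 = 5
Perimeter = 8 + 13 + 5 + 5 + 5 = 36.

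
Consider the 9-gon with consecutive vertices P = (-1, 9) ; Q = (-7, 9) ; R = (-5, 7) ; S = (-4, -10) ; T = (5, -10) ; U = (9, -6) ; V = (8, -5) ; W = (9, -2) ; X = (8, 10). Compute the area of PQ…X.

249

Apply the shoelace formula: 2A = Σ (x_i·y_{i+1} − x_{i+1}·y_i), indices taken mod 9.
P→Q: (-1)(9) − (-7)(9) = 54
Q→R: (-7)(7) − (-5)(9) = -4
R→S: (-5)(-10) − (-4)(7) = 78
S→T: (-4)(-10) − (5)(-10) = 90
T→U: (5)(-6) − (9)(-10) = 60
U→V: (9)(-5) − (8)(-6) = 3
V→W: (8)(-2) − (9)(-5) = 29
W→X: (9)(10) − (8)(-2) = 106
X→P: (8)(9) − (-1)(10) = 82
Σ = 498
Area = |Σ|/2 = 249.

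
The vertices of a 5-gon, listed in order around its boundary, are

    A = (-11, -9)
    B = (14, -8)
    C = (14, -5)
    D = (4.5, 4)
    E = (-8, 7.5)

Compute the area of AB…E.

Apply the surveyor's formula: 2A = Σ (x_i·y_{i+1} − x_{i+1}·y_i), indices taken mod 5.
A→B: (-11)(-8) − (14)(-9) = 214
B→C: (14)(-5) − (14)(-8) = 42
C→D: (14)(4) − (4.5)(-5) = 78.5
D→E: (4.5)(7.5) − (-8)(4) = 65.75
E→A: (-8)(-9) − (-11)(7.5) = 154.5
Σ = 554.75
Area = |Σ|/2 = 277.375.

277.375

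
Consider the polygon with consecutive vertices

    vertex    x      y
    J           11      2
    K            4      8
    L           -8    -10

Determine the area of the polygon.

99

J→K: (11)(8) − (4)(2) = 80
K→L: (4)(-10) − (-8)(8) = 24
L→J: (-8)(2) − (11)(-10) = 94
Σ = 198
Area = |Σ|/2 = 99.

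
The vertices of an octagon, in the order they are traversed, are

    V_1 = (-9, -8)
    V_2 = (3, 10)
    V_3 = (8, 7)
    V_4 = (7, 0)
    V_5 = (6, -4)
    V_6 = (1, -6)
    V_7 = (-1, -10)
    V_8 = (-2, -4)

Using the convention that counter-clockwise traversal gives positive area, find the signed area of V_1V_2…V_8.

Apply the shoelace formula: 2A = Σ (x_i·y_{i+1} − x_{i+1}·y_i), indices taken mod 8.
Σ = (-66) + (-59) + (-49) + (-28) + (-32) + (-16) + (-16) + (-20) = -286
Signed area = Σ/2 = -143 (negative ⇒ clockwise traversal).

-143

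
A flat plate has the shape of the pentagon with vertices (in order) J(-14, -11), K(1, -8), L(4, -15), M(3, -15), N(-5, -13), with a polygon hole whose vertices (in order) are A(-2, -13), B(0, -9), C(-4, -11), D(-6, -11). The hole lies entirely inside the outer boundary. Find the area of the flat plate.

50

Outer boundary:
Cross-terms: 123, 17, -15, -114, -127  ⇒  Σ = -116
Area = |Σ|/2 = 58.
Hole:
Apply the shoelace (surveyor's) formula: 2A = Σ (x_i·y_{i+1} − x_{i+1}·y_i), indices taken mod 4.
Σ = (18) + (-36) + (-22) + (56) = 16
Area = |Σ|/2 = 8.
Net area = 58 − 8 = 50.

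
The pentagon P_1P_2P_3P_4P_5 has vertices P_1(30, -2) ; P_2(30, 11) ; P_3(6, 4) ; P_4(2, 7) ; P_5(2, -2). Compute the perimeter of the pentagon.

|P_1P_2| = √((0)² + (13)²) = √169 = 13
|P_2P_3| = √((-24)² + (-7)²) = √625 = 25
|P_3P_4| = √((-4)² + (3)²) = √25 = 5
|P_4P_5| = √((0)² + (-9)²) = √81 = 9
|P_5P_1| = √((28)² + (0)²) = √784 = 28
Perimeter = 13 + 25 + 5 + 9 + 28 = 80.

80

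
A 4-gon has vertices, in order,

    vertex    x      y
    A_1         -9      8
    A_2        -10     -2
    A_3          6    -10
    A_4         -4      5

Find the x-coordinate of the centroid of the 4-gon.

Apply the shoelace formula. First the cross-terms c_i = x_i·y_{i+1} − x_{i+1}·y_i:
  98, 112, -10, 13  ⇒  2A = 213, A = 106.5.
Then Σ (x_i + x_{i+1})·c_i = -2499, so x̄ = -2499 / (6·106.5) = -833/213.

-833/213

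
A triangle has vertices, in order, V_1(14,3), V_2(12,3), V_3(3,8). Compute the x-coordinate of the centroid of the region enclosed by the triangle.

29/3

Apply the surveyor's formula. First the cross-terms c_i = x_i·y_{i+1} − x_{i+1}·y_i:
  6, 87, -103  ⇒  2A = -10, A = -5.
Then Σ (x_i + x_{i+1})·c_i = -290, so x̄ = -290 / (6·(-5)) = 29/3.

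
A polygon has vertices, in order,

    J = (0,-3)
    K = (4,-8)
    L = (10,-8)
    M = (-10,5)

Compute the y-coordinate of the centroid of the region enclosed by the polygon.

Apply the shoelace formula. First the cross-terms c_i = x_i·y_{i+1} − x_{i+1}·y_i:
  12, 48, -30, 30  ⇒  2A = 60, A = 30.
Then Σ (y_i + y_{i+1})·c_i = -750, so ȳ = -750 / (6·30) = -25/6.

-25/6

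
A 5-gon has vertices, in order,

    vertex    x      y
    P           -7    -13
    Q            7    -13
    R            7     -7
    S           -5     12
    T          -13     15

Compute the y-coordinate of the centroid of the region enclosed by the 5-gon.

Apply Gauss's area formula. First the cross-terms c_i = x_i·y_{i+1} − x_{i+1}·y_i:
  182, 42, 49, 81, 274  ⇒  2A = 628, A = 314.
Then Σ (y_i + y_{i+1})·c_i = -2592, so ȳ = -2592 / (6·314) = -216/157.

-216/157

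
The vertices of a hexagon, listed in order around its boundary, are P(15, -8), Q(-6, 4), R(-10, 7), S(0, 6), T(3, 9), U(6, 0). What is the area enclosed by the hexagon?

85

P→Q: (15)(4) − (-6)(-8) = 12
Q→R: (-6)(7) − (-10)(4) = -2
R→S: (-10)(6) − (0)(7) = -60
S→T: (0)(9) − (3)(6) = -18
T→U: (3)(0) − (6)(9) = -54
U→P: (6)(-8) − (15)(0) = -48
Σ = -170
Area = |Σ|/2 = 85.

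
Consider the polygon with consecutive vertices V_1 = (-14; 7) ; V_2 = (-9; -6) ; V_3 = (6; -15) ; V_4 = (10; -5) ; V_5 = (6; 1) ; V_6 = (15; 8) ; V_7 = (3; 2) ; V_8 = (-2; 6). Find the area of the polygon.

Σ = (147) + (171) + (120) + (40) + (33) + (6) + (22) + (70) = 609
Area = |Σ|/2 = 304.5.

304.5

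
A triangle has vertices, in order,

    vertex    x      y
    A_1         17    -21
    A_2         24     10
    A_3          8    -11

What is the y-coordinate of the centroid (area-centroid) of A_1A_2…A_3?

Apply Gauss's area formula. First the cross-terms c_i = x_i·y_{i+1} − x_{i+1}·y_i:
  674, -344, 19  ⇒  2A = 349, A = 174.5.
Then Σ (y_i + y_{i+1})·c_i = -7678, so ȳ = -7678 / (6·174.5) = -22/3.

-22/3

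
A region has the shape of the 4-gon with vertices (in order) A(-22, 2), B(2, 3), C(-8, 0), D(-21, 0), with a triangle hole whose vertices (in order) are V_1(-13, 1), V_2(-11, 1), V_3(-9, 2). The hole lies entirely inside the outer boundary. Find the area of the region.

43

Outer boundary:
Apply Gauss's area formula: 2A = Σ (x_i·y_{i+1} − x_{i+1}·y_i), indices taken mod 4.
Cross-terms: -70, 24, 0, -42  ⇒  Σ = -88
Area = |Σ|/2 = 44.
Hole:
Apply Gauss's area formula: 2A = Σ (x_i·y_{i+1} − x_{i+1}·y_i), indices taken mod 3.
V_1→V_2: (-13)(1) − (-11)(1) = -2
V_2→V_3: (-11)(2) − (-9)(1) = -13
V_3→V_1: (-9)(1) − (-13)(2) = 17
Σ = 2
Area = |Σ|/2 = 1.
Net area = 44 − 1 = 43.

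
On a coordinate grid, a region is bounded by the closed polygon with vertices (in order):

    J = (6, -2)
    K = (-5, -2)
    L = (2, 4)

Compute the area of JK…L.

Apply the shoelace formula: 2A = Σ (x_i·y_{i+1} − x_{i+1}·y_i), indices taken mod 3.
Σ = (-22) + (-16) + (-28) = -66
Area = |Σ|/2 = 33.

33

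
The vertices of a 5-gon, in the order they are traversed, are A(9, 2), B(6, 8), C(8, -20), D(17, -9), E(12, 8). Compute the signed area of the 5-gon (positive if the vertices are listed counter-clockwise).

Apply the shoelace formula: 2A = Σ (x_i·y_{i+1} − x_{i+1}·y_i), indices taken mod 5.
Σ = (60) + (-184) + (268) + (244) + (-48) = 340
Signed area = Σ/2 = 170 (positive ⇒ counter-clockwise traversal).

170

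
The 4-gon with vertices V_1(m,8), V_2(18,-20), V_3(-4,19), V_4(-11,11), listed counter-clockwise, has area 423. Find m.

Write out the shoelace sum; only the two edges meeting at V_1 involve m:
2·Area = [((-11)·8 − m·11) + (m·(-20) − 18·8)] + 427
       = -31·m + 195 = 846
⇒ m = -21.

-21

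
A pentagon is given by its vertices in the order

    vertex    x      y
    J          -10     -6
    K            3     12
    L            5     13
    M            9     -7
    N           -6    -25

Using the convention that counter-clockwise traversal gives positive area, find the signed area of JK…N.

-378

J→K: (-10)(12) − (3)(-6) = -102
K→L: (3)(13) − (5)(12) = -21
L→M: (5)(-7) − (9)(13) = -152
M→N: (9)(-25) − (-6)(-7) = -267
N→J: (-6)(-6) − (-10)(-25) = -214
Σ = -756
Signed area = Σ/2 = -378 (negative ⇒ clockwise traversal).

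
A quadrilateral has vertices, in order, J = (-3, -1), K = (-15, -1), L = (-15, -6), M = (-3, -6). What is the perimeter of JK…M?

34

|JK| = √((-12)² + (0)²) = √144 = 12
|KL| = √((0)² + (-5)²) = √25 = 5
|LM| = √((12)² + (0)²) = √144 = 12
|MJ| = √((0)² + (5)²) = √25 = 5
Perimeter = 12 + 5 + 12 + 5 = 34.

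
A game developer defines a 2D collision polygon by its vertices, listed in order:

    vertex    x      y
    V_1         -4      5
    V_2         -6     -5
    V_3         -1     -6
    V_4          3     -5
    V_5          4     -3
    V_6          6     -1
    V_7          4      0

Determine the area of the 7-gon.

Σ = (50) + (31) + (23) + (11) + (14) + (4) + (20) = 153
Area = |Σ|/2 = 76.5.

76.5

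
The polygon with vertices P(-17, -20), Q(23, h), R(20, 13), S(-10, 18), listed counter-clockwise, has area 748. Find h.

7

Write out the shoelace sum; only the two edges meeting at Q involve h:
2·Area = [((-17)·h − 23·(-20)) + (23·13 − 20·h)] + 996
       = -37·h + 1755 = 1496
⇒ h = 7.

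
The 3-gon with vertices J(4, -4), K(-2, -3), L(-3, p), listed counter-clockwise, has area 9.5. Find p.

The doubled signed area Σ (x_i y_{i+1} − x_{i+1} y_i) is linear in p.
With p=0 it equals -17; the coefficient of p is -6 (from the two edges through L).
So -6·p + -17 = 2·9.5 = 19 ⇒ p = -6.

-6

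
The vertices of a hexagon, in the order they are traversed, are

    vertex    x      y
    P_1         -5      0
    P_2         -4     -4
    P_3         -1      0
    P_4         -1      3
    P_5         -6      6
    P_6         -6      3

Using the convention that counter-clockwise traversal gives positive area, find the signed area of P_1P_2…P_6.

29

Σ = (20) + (-4) + (-3) + (12) + (18) + (15) = 58
Signed area = Σ/2 = 29 (positive ⇒ counter-clockwise traversal).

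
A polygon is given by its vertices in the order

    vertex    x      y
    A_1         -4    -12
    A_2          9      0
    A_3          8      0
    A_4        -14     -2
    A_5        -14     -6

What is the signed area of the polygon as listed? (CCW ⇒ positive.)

Apply the surveyor's formula: 2A = Σ (x_i·y_{i+1} − x_{i+1}·y_i), indices taken mod 5.
A_1→A_2: (-4)(0) − (9)(-12) = 108
A_2→A_3: (9)(0) − (8)(0) = 0
A_3→A_4: (8)(-2) − (-14)(0) = -16
A_4→A_5: (-14)(-6) − (-14)(-2) = 56
A_5→A_1: (-14)(-12) − (-4)(-6) = 144
Σ = 292
Signed area = Σ/2 = 146 (positive ⇒ counter-clockwise traversal).

146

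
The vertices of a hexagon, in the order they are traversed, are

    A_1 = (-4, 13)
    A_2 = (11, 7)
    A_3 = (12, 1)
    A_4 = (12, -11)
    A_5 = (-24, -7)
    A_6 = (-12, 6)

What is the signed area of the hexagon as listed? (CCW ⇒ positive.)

-548

A_1→A_2: (-4)(7) − (11)(13) = -171
A_2→A_3: (11)(1) − (12)(7) = -73
A_3→A_4: (12)(-11) − (12)(1) = -144
A_4→A_5: (12)(-7) − (-24)(-11) = -348
A_5→A_6: (-24)(6) − (-12)(-7) = -228
A_6→A_1: (-12)(13) − (-4)(6) = -132
Σ = -1096
Signed area = Σ/2 = -548 (negative ⇒ clockwise traversal).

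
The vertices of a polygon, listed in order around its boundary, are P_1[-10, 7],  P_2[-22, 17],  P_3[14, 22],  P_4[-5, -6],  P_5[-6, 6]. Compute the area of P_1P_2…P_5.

Apply the shoelace formula: 2A = Σ (x_i·y_{i+1} − x_{i+1}·y_i), indices taken mod 5.
Σ = (-16) + (-722) + (26) + (-66) + (18) = -760
Area = |Σ|/2 = 380.

380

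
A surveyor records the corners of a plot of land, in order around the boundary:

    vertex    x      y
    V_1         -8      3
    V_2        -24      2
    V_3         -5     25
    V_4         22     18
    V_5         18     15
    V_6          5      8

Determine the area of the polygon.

510

Apply the surveyor's formula: 2A = Σ (x_i·y_{i+1} − x_{i+1}·y_i), indices taken mod 6.
Σ = (56) + (-590) + (-640) + (6) + (69) + (79) = -1020
Area = |Σ|/2 = 510.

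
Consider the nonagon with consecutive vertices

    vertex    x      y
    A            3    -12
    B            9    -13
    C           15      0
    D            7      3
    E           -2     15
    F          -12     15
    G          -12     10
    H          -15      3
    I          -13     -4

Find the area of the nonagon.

505.5

Σ = (69) + (195) + (45) + (111) + (150) + (60) + (114) + (99) + (168) = 1011
Area = |Σ|/2 = 505.5.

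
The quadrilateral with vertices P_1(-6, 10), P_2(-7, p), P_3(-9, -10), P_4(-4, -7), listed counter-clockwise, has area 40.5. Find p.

0

Write out the shoelace sum; only the two edges meeting at P_2 involve p:
2·Area = [((-6)·p − (-7)·10) + ((-7)·(-10) − (-9)·p)] + -59
       = 3·p + 81 = 81
⇒ p = 0.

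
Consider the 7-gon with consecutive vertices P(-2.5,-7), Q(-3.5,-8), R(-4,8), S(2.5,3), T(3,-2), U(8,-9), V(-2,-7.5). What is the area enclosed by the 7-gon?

Apply the shoelace formula: 2A = Σ (x_i·y_{i+1} − x_{i+1}·y_i), indices taken mod 7.
Σ = (-4.5) + (-60) + (-32) + (-14) + (-11) + (-78) + (-4.75) = -204.25
Area = |Σ|/2 = 102.125.

102.125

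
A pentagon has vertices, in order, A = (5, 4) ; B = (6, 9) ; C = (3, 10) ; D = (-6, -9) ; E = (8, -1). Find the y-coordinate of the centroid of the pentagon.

Apply the shoelace formula. First the cross-terms c_i = x_i·y_{i+1} − x_{i+1}·y_i:
  21, 33, 33, 78, 37  ⇒  2A = 202, A = 101.
Then Σ (y_i + y_{i+1})·c_i = 264, so ȳ = 264 / (6·101) = 44/101.

44/101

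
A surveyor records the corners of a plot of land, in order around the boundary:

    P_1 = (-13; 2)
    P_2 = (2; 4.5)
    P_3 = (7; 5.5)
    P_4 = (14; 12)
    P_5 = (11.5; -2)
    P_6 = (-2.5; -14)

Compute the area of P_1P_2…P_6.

Apply the surveyor's formula: 2A = Σ (x_i·y_{i+1} − x_{i+1}·y_i), indices taken mod 6.
Σ = (-62.5) + (-20.5) + (7) + (-166) + (-166) + (-187) = -595
Area = |Σ|/2 = 297.5.

297.5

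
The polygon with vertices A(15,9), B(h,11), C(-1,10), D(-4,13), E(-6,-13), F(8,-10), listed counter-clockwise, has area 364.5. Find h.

10

Write out the shoelace sum; only the two edges meeting at B involve h:
2·Area = [(15·11 − h·9) + (h·10 − (-1)·11)] + 543
       = 1·h + 719 = 729
⇒ h = 10.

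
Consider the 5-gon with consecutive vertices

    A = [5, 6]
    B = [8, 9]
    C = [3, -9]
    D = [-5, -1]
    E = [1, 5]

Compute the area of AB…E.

A→B: (5)(9) − (8)(6) = -3
B→C: (8)(-9) − (3)(9) = -99
C→D: (3)(-1) − (-5)(-9) = -48
D→E: (-5)(5) − (1)(-1) = -24
E→A: (1)(6) − (5)(5) = -19
Σ = -193
Area = |Σ|/2 = 96.5.

96.5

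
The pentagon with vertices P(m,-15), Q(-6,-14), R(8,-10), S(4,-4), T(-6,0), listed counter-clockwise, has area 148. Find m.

The doubled signed area Σ (x_i y_{i+1} − x_{i+1} y_i) is linear in m.
With m=0 it equals 156; the coefficient of m is -14 (from the two edges through P).
So -14·m + 156 = 2·148 = 296 ⇒ m = -10.

-10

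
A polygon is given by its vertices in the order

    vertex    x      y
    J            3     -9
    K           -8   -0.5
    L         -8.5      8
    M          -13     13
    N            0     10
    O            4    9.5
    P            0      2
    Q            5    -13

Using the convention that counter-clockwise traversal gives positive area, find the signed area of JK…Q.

-163.125

Apply the shoelace (surveyor's) formula: 2A = Σ (x_i·y_{i+1} − x_{i+1}·y_i), indices taken mod 8.
Σ = (-73.5) + (-68.25) + (-6.5) + (-130) + (-40) + (8) + (-10) + (-6) = -326.25
Signed area = Σ/2 = -163.125 (negative ⇒ clockwise traversal).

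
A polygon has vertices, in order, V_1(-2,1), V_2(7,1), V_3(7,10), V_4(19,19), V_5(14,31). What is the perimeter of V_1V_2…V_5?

80

|V_1V_2| = √((9)² + (0)²) = √81 = 9
|V_2V_3| = √((0)² + (9)²) = √81 = 9
|V_3V_4| = √((12)² + (9)²) = √225 = 15
|V_4V_5| = √((-5)² + (12)²) = √169 = 13
|V_5V_1| = √((-16)² + (-30)²) = √1156 = 34
Perimeter = 9 + 9 + 15 + 13 + 34 = 80.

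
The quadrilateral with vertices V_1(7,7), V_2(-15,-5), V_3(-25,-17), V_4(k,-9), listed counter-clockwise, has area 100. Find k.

-12

Write out the shoelace sum; only the two edges meeting at V_4 involve k:
2·Area = [((-25)·(-9) − k·(-17)) + (k·7 − 7·(-9))] + 200
       = 24·k + 488 = 200
⇒ k = -12.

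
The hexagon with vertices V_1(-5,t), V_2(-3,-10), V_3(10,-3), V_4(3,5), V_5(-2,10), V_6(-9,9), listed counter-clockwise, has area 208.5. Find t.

-7

The doubled signed area Σ (x_i y_{i+1} − x_{i+1} y_i) is linear in t.
With t=0 it equals 375; the coefficient of t is -6 (from the two edges through V_1).
So -6·t + 375 = 2·208.5 = 417 ⇒ t = -7.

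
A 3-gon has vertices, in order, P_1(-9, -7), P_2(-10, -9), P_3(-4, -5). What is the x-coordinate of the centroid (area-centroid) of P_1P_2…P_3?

Apply the shoelace (surveyor's) formula. First the cross-terms c_i = x_i·y_{i+1} − x_{i+1}·y_i:
  11, 14, -17  ⇒  2A = 8, A = 4.
Then Σ (x_i + x_{i+1})·c_i = -184, so x̄ = -184 / (6·4) = -23/3.

-23/3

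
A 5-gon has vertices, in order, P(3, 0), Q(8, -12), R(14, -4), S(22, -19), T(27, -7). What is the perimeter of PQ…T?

78

|PQ| = √((5)² + (-12)²) = √169 = 13
|QR| = √((6)² + (8)²) = √100 = 10
|RS| = √((8)² + (-15)²) = √289 = 17
|ST| = √((5)² + (12)²) = √169 = 13
|TP| = √((-24)² + (7)²) = √625 = 25
Perimeter = 13 + 10 + 17 + 13 + 25 = 78.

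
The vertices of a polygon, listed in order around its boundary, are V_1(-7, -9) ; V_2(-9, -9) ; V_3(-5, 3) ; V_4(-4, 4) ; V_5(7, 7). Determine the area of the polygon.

V_1→V_2: (-7)(-9) − (-9)(-9) = -18
V_2→V_3: (-9)(3) − (-5)(-9) = -72
V_3→V_4: (-5)(4) − (-4)(3) = -8
V_4→V_5: (-4)(7) − (7)(4) = -56
V_5→V_1: (7)(-9) − (-7)(7) = -14
Σ = -168
Area = |Σ|/2 = 84.

84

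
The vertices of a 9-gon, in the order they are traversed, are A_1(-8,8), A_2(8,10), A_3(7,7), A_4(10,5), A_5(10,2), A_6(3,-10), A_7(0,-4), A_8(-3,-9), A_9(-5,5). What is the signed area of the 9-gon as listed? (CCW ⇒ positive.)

Apply the shoelace (surveyor's) formula: 2A = Σ (x_i·y_{i+1} − x_{i+1}·y_i), indices taken mod 9.
Σ = (-144) + (-14) + (-35) + (-30) + (-106) + (-12) + (-12) + (-60) + (0) = -413
Signed area = Σ/2 = -206.5 (negative ⇒ clockwise traversal).

-206.5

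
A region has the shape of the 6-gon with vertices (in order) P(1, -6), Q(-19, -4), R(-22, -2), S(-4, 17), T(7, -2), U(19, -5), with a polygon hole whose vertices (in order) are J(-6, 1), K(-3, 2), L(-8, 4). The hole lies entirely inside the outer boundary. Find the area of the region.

378

Outer boundary:
Σ = (-118) + (-50) + (-382) + (-111) + (3) + (-109) = -767
Area = |Σ|/2 = 383.5.
Hole:
Apply the shoelace formula: 2A = Σ (x_i·y_{i+1} − x_{i+1}·y_i), indices taken mod 3.
Σ = (-9) + (4) + (16) = 11
Area = |Σ|/2 = 5.5.
Net area = 383.5 − 5.5 = 378.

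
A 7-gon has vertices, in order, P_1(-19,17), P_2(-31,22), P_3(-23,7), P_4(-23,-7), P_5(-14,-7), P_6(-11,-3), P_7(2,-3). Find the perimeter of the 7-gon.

100

|P_1P_2| = √((-12)² + (5)²) = √169 = 13
|P_2P_3| = √((8)² + (-15)²) = √289 = 17
|P_3P_4| = √((0)² + (-14)²) = √196 = 14
|P_4P_5| = √((9)² + (0)²) = √81 = 9
|P_5P_6| = √((3)² + (4)²) = √25 = 5
|P_6P_7| = √((13)² + (0)²) = √169 = 13
|P_7P_1| = √((-21)² + (20)²) = √841 = 29
Perimeter = 13 + 17 + 14 + 9 + 5 + 13 + 29 = 100.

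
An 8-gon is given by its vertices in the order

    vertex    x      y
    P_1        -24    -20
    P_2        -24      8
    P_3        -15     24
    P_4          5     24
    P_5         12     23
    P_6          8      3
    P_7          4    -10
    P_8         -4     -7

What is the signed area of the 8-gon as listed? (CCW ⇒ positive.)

-1088.5

Apply the shoelace (surveyor's) formula: 2A = Σ (x_i·y_{i+1} − x_{i+1}·y_i), indices taken mod 8.
Cross-terms: -672, -456, -480, -173, -148, -92, -68, -88  ⇒  Σ = -2177
Signed area = Σ/2 = -1088.5 (negative ⇒ clockwise traversal).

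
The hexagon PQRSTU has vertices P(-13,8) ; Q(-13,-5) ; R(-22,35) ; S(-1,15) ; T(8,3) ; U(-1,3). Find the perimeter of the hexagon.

|PQ| = √((0)² + (-13)²) = √169 = 13
|QR| = √((-9)² + (40)²) = √1681 = 41
|RS| = √((21)² + (-20)²) = √841 = 29
|ST| = √((9)² + (-12)²) = √225 = 15
|TU| = √((-9)² + (0)²) = √81 = 9
|UP| = √((-12)² + (5)²) = √169 = 13
Perimeter = 13 + 41 + 29 + 15 + 9 + 13 = 120.

120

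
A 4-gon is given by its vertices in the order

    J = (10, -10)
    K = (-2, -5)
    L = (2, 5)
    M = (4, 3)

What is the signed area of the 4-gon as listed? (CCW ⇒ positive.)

-77

Apply the shoelace formula: 2A = Σ (x_i·y_{i+1} − x_{i+1}·y_i), indices taken mod 4.
Cross-terms: -70, 0, -14, -70  ⇒  Σ = -154
Signed area = Σ/2 = -77 (negative ⇒ clockwise traversal).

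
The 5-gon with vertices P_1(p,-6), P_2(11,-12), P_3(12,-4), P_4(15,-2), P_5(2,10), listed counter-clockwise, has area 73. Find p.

9

The doubled signed area Σ (x_i y_{i+1} − x_{i+1} y_i) is linear in p.
With p=0 it equals 344; the coefficient of p is -22 (from the two edges through P_1).
So -22·p + 344 = 2·73 = 146 ⇒ p = 9.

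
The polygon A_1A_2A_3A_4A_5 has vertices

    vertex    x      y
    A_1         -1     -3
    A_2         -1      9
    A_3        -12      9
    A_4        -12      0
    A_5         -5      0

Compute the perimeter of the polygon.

44

|A_1A_2| = √((0)² + (12)²) = √144 = 12
|A_2A_3| = √((-11)² + (0)²) = √121 = 11
|A_3A_4| = √((0)² + (-9)²) = √81 = 9
|A_4A_5| = √((7)² + (0)²) = √49 = 7
|A_5A_1| = √((4)² + (-3)²) = √25 = 5
Perimeter = 12 + 11 + 9 + 7 + 5 = 44.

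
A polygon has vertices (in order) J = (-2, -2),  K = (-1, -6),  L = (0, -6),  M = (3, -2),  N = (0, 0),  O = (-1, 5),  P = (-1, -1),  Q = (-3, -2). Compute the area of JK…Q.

20.5

Apply Gauss's area formula: 2A = Σ (x_i·y_{i+1} − x_{i+1}·y_i), indices taken mod 8.
Σ = (10) + (6) + (18) + (0) + (0) + (6) + (-1) + (2) = 41
Area = |Σ|/2 = 20.5.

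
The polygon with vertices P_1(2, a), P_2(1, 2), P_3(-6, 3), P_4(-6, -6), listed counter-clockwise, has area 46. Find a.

-1

The doubled signed area Σ (x_i y_{i+1} − x_{i+1} y_i) is linear in a.
With a=0 it equals 85; the coefficient of a is -7 (from the two edges through P_1).
So -7·a + 85 = 2·46 = 92 ⇒ a = -1.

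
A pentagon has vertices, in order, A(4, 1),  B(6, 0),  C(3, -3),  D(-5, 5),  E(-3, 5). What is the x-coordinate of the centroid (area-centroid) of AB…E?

55/57

Apply the surveyor's formula. First the cross-terms c_i = x_i·y_{i+1} − x_{i+1}·y_i:
  -6, -18, 0, -10, -23  ⇒  2A = -57, A = -28.5.
Then Σ (x_i + x_{i+1})·c_i = -165, so x̄ = -165 / (6·(-28.5)) = 55/57.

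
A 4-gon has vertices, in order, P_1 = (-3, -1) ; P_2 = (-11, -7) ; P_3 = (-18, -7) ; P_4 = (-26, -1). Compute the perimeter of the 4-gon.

|P_1P_2| = √((-8)² + (-6)²) = √100 = 10
|P_2P_3| = √((-7)² + (0)²) = √49 = 7
|P_3P_4| = √((-8)² + (6)²) = √100 = 10
|P_4P_1| = √((23)² + (0)²) = √529 = 23
Perimeter = 10 + 7 + 10 + 23 = 50.

50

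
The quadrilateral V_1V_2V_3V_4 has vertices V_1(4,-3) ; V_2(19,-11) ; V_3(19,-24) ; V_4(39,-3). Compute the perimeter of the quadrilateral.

94

|V_1V_2| = √((15)² + (-8)²) = √289 = 17
|V_2V_3| = √((0)² + (-13)²) = √169 = 13
|V_3V_4| = √((20)² + (21)²) = √841 = 29
|V_4V_1| = √((-35)² + (0)²) = √1225 = 35
Perimeter = 17 + 13 + 29 + 35 = 94.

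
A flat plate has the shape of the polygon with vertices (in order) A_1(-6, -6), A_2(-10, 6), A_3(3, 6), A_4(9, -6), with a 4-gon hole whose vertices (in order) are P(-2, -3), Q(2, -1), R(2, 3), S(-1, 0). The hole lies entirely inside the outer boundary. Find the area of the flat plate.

157

Outer boundary:
Apply the shoelace formula: 2A = Σ (x_i·y_{i+1} − x_{i+1}·y_i), indices taken mod 4.
Σ = (-96) + (-78) + (-72) + (-90) = -336
Area = |Σ|/2 = 168.
Hole:
Σ = (8) + (8) + (3) + (3) = 22
Area = |Σ|/2 = 11.
Net area = 168 − 11 = 157.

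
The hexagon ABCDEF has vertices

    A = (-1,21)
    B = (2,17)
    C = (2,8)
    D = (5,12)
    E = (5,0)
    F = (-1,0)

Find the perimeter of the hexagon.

58

|AB| = √((3)² + (-4)²) = √25 = 5
|BC| = √((0)² + (-9)²) = √81 = 9
|CD| = √((3)² + (4)²) = √25 = 5
|DE| = √((0)² + (-12)²) = √144 = 12
|EF| = √((-6)² + (0)²) = √36 = 6
|FA| = √((0)² + (21)²) = √441 = 21
Perimeter = 5 + 9 + 5 + 12 + 6 + 21 = 58.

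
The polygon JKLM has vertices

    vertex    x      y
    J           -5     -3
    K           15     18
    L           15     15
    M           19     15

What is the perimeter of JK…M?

66

|JK| = √((20)² + (21)²) = √841 = 29
|KL| = √((0)² + (-3)²) = √9 = 3
|LM| = √((4)² + (0)²) = √16 = 4
|MJ| = √((-24)² + (-18)²) = √900 = 30
Perimeter = 29 + 3 + 4 + 30 = 66.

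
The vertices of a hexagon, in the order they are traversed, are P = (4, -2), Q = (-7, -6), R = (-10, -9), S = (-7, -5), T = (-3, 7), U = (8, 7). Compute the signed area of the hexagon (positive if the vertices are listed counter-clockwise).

-116.5

Apply the surveyor's formula: 2A = Σ (x_i·y_{i+1} − x_{i+1}·y_i), indices taken mod 6.
Σ = (-38) + (3) + (-13) + (-64) + (-77) + (-44) = -233
Signed area = Σ/2 = -116.5 (negative ⇒ clockwise traversal).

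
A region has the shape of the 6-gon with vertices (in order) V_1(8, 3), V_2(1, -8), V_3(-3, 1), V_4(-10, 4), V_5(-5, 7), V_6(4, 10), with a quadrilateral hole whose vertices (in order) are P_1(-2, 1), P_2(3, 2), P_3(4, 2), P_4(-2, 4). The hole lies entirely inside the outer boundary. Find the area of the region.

Outer boundary:
Σ = (-67) + (-23) + (-2) + (-50) + (-78) + (-68) = -288
Area = |Σ|/2 = 144.
Hole:
Σ = (-7) + (-2) + (20) + (6) = 17
Area = |Σ|/2 = 8.5.
Net area = 144 − 8.5 = 135.5.

135.5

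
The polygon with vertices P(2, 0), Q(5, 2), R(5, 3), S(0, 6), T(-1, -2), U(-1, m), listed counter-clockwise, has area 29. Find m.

The doubled signed area Σ (x_i y_{i+1} − x_{i+1} y_i) is linear in m.
With m=0 it equals 43; the coefficient of m is -3 (from the two edges through U).
So -3·m + 43 = 2·29 = 58 ⇒ m = -5.

-5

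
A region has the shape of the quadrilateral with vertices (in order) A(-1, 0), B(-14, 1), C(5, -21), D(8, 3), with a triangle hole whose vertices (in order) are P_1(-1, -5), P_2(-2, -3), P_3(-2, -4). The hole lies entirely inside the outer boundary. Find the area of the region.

236.5

Outer boundary:
A→B: (-1)(1) − (-14)(0) = -1
B→C: (-14)(-21) − (5)(1) = 289
C→D: (5)(3) − (8)(-21) = 183
D→A: (8)(0) − (-1)(3) = 3
Σ = 474
Area = |Σ|/2 = 237.
Hole:
Cross-terms: -7, 2, 6  ⇒  Σ = 1
Area = |Σ|/2 = 0.5.
Net area = 237 − 0.5 = 236.5.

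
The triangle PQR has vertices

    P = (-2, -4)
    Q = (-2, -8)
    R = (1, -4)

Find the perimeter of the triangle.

12

|PQ| = √((0)² + (-4)²) = √16 = 4
|QR| = √((3)² + (4)²) = √25 = 5
|RP| = √((-3)² + (0)²) = √9 = 3
Perimeter = 4 + 5 + 3 = 12.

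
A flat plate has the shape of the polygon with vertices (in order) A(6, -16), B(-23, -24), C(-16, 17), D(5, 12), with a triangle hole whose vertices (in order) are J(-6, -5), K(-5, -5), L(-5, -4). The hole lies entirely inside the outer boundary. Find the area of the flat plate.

Outer boundary:
Σ = (-512) + (-775) + (-277) + (-152) = -1716
Area = |Σ|/2 = 858.
Hole:
Σ = (5) + (-5) + (1) = 1
Area = |Σ|/2 = 0.5.
Net area = 858 − 0.5 = 857.5.

857.5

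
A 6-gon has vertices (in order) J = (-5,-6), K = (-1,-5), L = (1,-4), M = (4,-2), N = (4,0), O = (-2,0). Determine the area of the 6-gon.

Σ = (19) + (9) + (14) + (8) + (0) + (12) = 62
Area = |Σ|/2 = 31.

31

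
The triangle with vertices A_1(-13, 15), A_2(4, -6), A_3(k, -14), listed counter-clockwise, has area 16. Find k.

12

The doubled signed area Σ (x_i y_{i+1} − x_{i+1} y_i) is linear in k.
With k=0 it equals -220; the coefficient of k is 21 (from the two edges through A_3).
So 21·k + -220 = 2·16 = 32 ⇒ k = 12.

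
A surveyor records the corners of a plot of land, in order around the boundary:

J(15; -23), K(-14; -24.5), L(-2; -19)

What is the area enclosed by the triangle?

70.75

Apply the shoelace (surveyor's) formula: 2A = Σ (x_i·y_{i+1} − x_{i+1}·y_i), indices taken mod 3.
Σ = (-689.5) + (217) + (331) = -141.5
Area = |Σ|/2 = 70.75.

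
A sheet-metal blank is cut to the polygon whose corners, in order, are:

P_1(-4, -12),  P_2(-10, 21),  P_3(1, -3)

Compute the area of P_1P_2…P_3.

Apply Gauss's area formula: 2A = Σ (x_i·y_{i+1} − x_{i+1}·y_i), indices taken mod 3.
Σ = (-204) + (9) + (-24) = -219
Area = |Σ|/2 = 109.5.

109.5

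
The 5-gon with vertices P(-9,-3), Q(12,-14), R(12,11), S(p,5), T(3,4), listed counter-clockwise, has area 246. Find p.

The doubled signed area Σ (x_i y_{i+1} − x_{i+1} y_i) is linear in p.
With p=0 it equals 534; the coefficient of p is -7 (from the two edges through S).
So -7·p + 534 = 2·246 = 492 ⇒ p = 6.

6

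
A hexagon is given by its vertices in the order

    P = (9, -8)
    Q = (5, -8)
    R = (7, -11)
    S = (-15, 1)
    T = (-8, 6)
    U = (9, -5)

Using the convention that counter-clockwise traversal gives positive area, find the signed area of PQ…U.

P→Q: (9)(-8) − (5)(-8) = -32
Q→R: (5)(-11) − (7)(-8) = 1
R→S: (7)(1) − (-15)(-11) = -158
S→T: (-15)(6) − (-8)(1) = -82
T→U: (-8)(-5) − (9)(6) = -14
U→P: (9)(-8) − (9)(-5) = -27
Σ = -312
Signed area = Σ/2 = -156 (negative ⇒ clockwise traversal).

-156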